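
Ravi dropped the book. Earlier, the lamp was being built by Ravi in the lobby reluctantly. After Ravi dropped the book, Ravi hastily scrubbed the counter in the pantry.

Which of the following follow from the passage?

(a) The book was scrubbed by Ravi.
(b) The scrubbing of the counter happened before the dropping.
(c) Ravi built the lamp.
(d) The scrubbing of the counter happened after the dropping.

(d)

(a) Not entailed — Ravi scrubbed the counter, not the book; the book belongs to the dropping event.
(b) Not entailed — the narrative places the dropping before the scrubbing, not after.
(c) Not entailed — 'was building' is progressive on an accomplishment; it does not entail the completed 'built'.
(d) Entailed — the narrative places the dropping before the scrubbing.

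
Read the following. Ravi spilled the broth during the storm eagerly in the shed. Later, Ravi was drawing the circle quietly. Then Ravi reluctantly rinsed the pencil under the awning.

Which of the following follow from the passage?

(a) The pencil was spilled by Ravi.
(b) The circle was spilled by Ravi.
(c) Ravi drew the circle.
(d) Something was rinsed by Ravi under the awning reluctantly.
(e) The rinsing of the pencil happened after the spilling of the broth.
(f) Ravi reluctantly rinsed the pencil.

(d), (e), (f)

(a) Not entailed — Ravi spilled the broth, not the pencil; the pencil belongs to the rinsing event.
(b) Not entailed — Ravi spilled the broth, not the circle; the circle belongs to the drawing event.
(c) Not entailed — 'was drawing' is progressive on an accomplishment; it does not entail the completed 'drew'.
(d) Entailed — every conjunct here is already in the original rinsing event.
(e) Entailed — the narrative places the spilling before the rinsing.
(f) Entailed — the original entails any weakening of itself; this just drops 'under the awning'.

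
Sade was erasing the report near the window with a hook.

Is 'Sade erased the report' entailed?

'was erasing' is progressive; for an accomplishment like 'erase the report', it doesn't entail completion.

no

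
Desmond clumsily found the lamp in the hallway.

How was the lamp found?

'clumsily' marks the manner of the finding event.

clumsily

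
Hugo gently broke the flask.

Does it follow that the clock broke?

no

Nothing is said about any clock; only the flask is affected.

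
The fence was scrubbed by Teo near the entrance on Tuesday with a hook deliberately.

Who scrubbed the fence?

Teo

'Teo' marks the agent of the scrubbing event.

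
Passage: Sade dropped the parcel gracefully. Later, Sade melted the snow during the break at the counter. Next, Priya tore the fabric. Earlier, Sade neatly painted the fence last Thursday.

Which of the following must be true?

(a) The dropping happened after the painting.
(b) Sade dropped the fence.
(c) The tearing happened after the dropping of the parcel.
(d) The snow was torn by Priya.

(a) Not entailed — the narrative doesn't order the painting relative to the dropping.
(b) Not entailed — Sade dropped the parcel, not the fence; the fence belongs to the painting event.
(c) Entailed — the narrative places the dropping before the tearing.
(d) Not entailed — Priya tore the fabric, not the snow; the snow belongs to the melting event.

(c)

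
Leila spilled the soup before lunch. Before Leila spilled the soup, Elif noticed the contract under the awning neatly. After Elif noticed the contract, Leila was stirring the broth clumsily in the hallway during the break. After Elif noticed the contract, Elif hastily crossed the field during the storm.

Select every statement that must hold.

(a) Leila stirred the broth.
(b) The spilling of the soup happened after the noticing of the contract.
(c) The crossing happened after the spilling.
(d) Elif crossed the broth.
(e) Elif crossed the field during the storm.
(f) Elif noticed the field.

(a), (b), (e)

(a) Entailed — 'stir' is an activity; 'was stirring' entails that some stirring happened, so 'stirred' holds.
(b) Entailed — the narrative places the noticing before the spilling.
(c) Not entailed — the narrative doesn't order the spilling relative to the crossing.
(d) Not entailed — Elif crossed the field, not the broth; the broth belongs to the stirring event.
(e) Entailed — the original entails any weakening of itself; this just drops 'hastily'.
(f) Not entailed — Elif noticed the contract, not the field; the field belongs to the crossing event.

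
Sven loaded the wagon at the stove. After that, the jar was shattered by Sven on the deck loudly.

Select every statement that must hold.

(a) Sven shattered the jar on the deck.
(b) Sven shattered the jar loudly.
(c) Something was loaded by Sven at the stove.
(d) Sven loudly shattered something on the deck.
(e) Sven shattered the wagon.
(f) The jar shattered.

(a), (b), (c), (d), (f)

(a) Entailed — every conjunct here is already in the original shattering event.
(b) Entailed — this follows by dropping conjuncts from the shattering event's description.
(c) Entailed — every conjunct here is already in the original loading event.
(d) Entailed — the original entails any weakening of itself; this just generalizes the patient.
(e) Not entailed — Sven shattered the jar, not the wagon; the wagon belongs to the loading event.
(f) Entailed — 'Sven shattered the jar' is causative; it entails the inchoative 'the jar shattered'.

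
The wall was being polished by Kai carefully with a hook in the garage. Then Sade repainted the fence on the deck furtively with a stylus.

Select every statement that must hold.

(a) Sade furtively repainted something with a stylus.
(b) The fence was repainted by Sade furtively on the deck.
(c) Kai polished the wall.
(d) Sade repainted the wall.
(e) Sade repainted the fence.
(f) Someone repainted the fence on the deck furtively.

(a) Entailed — dropping 'on the deck' and generalizing the patient leaves a sub-description the original still satisfies.
(b) Entailed — this follows by dropping conjuncts from the repainting event's description.
(c) Entailed — 'polish' is an activity; 'was polishing' entails that some polishing happened, so 'polished' holds.
(d) Not entailed — Sade repainted the fence, not the wall; the wall belongs to the polishing event.
(e) Entailed — dropping 'on the deck', 'with a stylus', 'furtively' leaves a sub-description the original still satisfies.
(f) Entailed — the original entails any weakening of itself; this just drops 'with a stylus' and generalizes the agent.

(a), (b), (c), (e), (f)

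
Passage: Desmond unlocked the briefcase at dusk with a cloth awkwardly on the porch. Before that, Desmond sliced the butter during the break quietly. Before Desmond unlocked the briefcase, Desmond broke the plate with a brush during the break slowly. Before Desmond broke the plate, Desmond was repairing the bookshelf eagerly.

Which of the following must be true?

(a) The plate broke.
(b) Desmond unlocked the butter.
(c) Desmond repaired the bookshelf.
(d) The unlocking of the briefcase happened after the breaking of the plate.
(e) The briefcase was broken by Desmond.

(a) Entailed — 'Desmond broke the plate' is causative; it entails the inchoative 'the plate broke'.
(b) Not entailed — Desmond unlocked the briefcase, not the butter; the butter belongs to the slicing event.
(c) Not entailed — 'was repairing' is progressive on an accomplishment; it does not entail the completed 'repaired'.
(d) Entailed — the narrative places the breaking before the unlocking.
(e) Not entailed — Desmond broke the plate, not the briefcase; the briefcase belongs to the unlocking event.

(a), (d)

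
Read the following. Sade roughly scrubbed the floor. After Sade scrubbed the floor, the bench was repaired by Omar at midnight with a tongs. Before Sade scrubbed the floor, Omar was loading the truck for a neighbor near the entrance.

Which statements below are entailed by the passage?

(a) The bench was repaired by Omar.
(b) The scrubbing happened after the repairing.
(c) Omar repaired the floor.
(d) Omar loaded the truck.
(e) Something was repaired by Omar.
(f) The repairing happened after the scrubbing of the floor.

(a), (e), (f)

(a) Entailed — dropping 'at midnight', 'with a tongs' leaves a sub-description the original still satisfies.
(b) Not entailed — the narrative places the scrubbing before the repairing, not after.
(c) Not entailed — Omar repaired the bench, not the floor; the floor belongs to the scrubbing event.
(d) Not entailed — 'was loading' is progressive on an accomplishment; it does not entail the completed 'loaded'.
(e) Entailed — this follows by dropping conjuncts from the repairing event's description.
(f) Entailed — the narrative places the scrubbing before the repairing.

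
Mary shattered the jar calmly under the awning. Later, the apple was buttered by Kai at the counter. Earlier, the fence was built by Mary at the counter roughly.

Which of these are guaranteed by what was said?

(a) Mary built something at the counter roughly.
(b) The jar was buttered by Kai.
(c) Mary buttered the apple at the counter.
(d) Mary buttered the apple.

(a)

(a) Entailed — generalizing the patient leaves a sub-description the original still satisfies.
(b) Not entailed — Kai buttered the apple, not the jar; the jar belongs to the shattering event.
(c) Not entailed — the passage has Kai buttering the apple, not Mary.
(d) Not entailed — the passage has Kai buttering the apple, not Mary.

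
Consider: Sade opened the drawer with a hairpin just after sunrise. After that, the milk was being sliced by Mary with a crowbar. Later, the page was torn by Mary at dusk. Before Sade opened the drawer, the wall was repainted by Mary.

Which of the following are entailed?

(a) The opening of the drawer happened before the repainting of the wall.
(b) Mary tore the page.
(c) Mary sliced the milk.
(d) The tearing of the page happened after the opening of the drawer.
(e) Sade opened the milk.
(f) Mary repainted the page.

(a) Not entailed — the narrative places the repainting before the opening, not after.
(b) Entailed — dropping 'at dusk' leaves a sub-description the original still satisfies.
(c) Not entailed — 'was slicing' is progressive on an accomplishment; it does not entail the completed 'sliced'.
(d) Entailed — the narrative places the opening before the tearing.
(e) Not entailed — Sade opened the drawer, not the milk; the milk belongs to the slicing event.
(f) Not entailed — Mary repainted the wall, not the page; the page belongs to the tearing event.

(b), (d)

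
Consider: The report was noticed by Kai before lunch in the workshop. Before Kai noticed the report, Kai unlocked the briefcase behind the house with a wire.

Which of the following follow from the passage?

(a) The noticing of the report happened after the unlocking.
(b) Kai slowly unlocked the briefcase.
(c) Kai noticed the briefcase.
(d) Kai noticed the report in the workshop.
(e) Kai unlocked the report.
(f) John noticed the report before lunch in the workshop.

(a) Entailed — the narrative places the unlocking before the noticing.
(b) Not entailed — 'slowly' adds information not in the original event.
(c) Not entailed — Kai noticed the report, not the briefcase; the briefcase belongs to the unlocking event.
(d) Entailed — the original entails any weakening of itself; this just drops 'before lunch'.
(e) Not entailed — Kai unlocked the briefcase, not the report; the report belongs to the noticing event.
(f) Not entailed — the passage has Kai noticing the report, not John.

(a), (d)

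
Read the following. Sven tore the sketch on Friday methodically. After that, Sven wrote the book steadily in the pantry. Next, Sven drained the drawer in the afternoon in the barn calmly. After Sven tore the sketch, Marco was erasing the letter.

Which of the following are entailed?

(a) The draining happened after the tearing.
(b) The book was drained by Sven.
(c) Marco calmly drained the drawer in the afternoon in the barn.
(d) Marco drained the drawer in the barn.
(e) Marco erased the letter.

(a) Entailed — the narrative places the tearing before the draining.
(b) Not entailed — Sven drained the drawer, not the book; the book belongs to the writing event.
(c) Not entailed — the passage has Sven draining the drawer, not Marco.
(d) Not entailed — the passage has Sven draining the drawer, not Marco.
(e) Not entailed — 'was erasing' is progressive on an accomplishment; it does not entail the completed 'erased'.

(a)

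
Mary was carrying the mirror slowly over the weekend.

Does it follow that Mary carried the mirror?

'carry' is atelic; if Mary was carrying the mirror, then Mary carried the mirror (for some time).

yes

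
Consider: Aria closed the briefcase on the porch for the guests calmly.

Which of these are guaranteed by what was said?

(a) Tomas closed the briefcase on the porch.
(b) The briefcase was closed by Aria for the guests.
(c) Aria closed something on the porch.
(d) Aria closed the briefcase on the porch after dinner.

(a) Not entailed — the passage has Aria closing the briefcase, not Tomas.
(b) Entailed — every conjunct here is already in the original closing event.
(c) Entailed — this follows by dropping conjuncts from the closing event's description.
(d) Not entailed — 'after dinner' adds information not in the original event.

(b), (c)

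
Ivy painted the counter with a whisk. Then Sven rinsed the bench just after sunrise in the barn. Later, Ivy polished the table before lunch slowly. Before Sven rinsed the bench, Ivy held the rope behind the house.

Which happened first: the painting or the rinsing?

The connectives place the painting before the rinsing.

the painting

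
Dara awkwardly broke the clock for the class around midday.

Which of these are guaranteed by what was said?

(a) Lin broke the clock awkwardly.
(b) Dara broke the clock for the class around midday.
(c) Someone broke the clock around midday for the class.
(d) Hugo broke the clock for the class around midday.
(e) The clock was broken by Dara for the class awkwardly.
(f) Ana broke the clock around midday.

(b), (c), (e)

(a) Not entailed — the passage has Dara breaking the clock, not Lin.
(b) Entailed — every conjunct here is already in the original breaking event.
(c) Entailed — dropping 'awkwardly' and generalizing the agent leaves a sub-description the original still satisfies.
(d) Not entailed — the passage has Dara breaking the clock, not Hugo.
(e) Entailed — every conjunct here is already in the original breaking event.
(f) Not entailed — the passage has Dara breaking the clock, not Ana.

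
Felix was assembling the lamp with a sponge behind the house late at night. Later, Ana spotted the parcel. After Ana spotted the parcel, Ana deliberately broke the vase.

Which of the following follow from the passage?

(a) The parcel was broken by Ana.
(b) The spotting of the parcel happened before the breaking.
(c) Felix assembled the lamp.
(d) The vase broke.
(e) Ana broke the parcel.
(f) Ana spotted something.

(b), (d), (f)

(a) Not entailed — Ana broke the vase, not the parcel; the parcel belongs to the spotting event.
(b) Entailed — the narrative places the spotting before the breaking.
(c) Not entailed — 'was assembling' is progressive on an accomplishment; it does not entail the completed 'assembled'.
(d) Entailed — 'Ana broke the vase' is causative; it entails the inchoative 'the vase broke'.
(e) Not entailed — Ana broke the vase, not the parcel; the parcel belongs to the spotting event.
(f) Entailed — every conjunct here is already in the original spotting event.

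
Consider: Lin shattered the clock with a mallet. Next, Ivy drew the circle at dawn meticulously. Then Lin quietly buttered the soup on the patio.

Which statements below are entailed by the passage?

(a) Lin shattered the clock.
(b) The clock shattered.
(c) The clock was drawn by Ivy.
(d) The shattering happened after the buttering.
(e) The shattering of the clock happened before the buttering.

(a) Entailed — every conjunct here is already in the original shattering event.
(b) Entailed — 'Lin shattered the clock' is causative; it entails the inchoative 'the clock shattered'.
(c) Not entailed — Ivy drew the circle, not the clock; the clock belongs to the shattering event.
(d) Not entailed — the narrative places the shattering before the buttering, not after.
(e) Entailed — the narrative places the shattering before the buttering.

(a), (b), (e)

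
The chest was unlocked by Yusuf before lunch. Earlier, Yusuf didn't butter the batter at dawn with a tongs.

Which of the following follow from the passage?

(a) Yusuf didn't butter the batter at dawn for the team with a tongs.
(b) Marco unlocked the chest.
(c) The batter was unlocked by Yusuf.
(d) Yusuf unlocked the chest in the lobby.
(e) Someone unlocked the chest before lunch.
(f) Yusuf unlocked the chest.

(a) Entailed — under negation, adding a further restriction is entailed: if no such buttering event occurred, none occurred for the team either.
(b) Not entailed — the passage has Yusuf unlocking the chest, not Marco.
(c) Not entailed — Yusuf unlocked the chest, not the batter; the batter belongs to the buttering event.
(d) Not entailed — 'in the lobby' adds information not in the original event.
(e) Entailed — every conjunct here is already in the original unlocking event.
(f) Entailed — dropping 'before lunch' leaves a sub-description the original still satisfies.

(a), (e), (f)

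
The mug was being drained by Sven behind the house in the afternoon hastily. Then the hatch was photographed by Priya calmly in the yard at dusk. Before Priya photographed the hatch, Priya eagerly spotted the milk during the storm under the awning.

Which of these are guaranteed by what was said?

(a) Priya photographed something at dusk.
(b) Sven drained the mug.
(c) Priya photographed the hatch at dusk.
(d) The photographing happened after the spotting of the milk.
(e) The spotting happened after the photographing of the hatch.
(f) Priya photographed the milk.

(a), (c), (d)

(a) Entailed — this follows by dropping conjuncts from the photographing event's description.
(b) Not entailed — 'was draining' is progressive on an accomplishment; it does not entail the completed 'drained'.
(c) Entailed — the original entails any weakening of itself; this just drops 'in the yard', 'calmly'.
(d) Entailed — the narrative places the spotting before the photographing.
(e) Not entailed — the narrative places the spotting before the photographing, not after.
(f) Not entailed — Priya photographed the hatch, not the milk; the milk belongs to the spotting event.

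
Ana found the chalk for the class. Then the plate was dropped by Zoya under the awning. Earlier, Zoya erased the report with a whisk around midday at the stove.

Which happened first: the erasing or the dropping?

the erasing

The connectives place the erasing before the dropping.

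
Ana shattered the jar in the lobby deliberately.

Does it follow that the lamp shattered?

Nothing is said about any lamp; only the jar is affected.

no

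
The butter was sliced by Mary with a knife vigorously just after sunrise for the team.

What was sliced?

'the butter' marks the patient of the slicing event.

the butter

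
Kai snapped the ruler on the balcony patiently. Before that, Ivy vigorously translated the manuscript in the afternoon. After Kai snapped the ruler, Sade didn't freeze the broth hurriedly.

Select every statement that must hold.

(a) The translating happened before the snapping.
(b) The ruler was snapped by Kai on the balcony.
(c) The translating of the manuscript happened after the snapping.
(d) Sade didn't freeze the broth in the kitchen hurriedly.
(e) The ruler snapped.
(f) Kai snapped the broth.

(a) Entailed — the narrative places the translating before the snapping.
(b) Entailed — this follows by dropping conjuncts from the snapping event's description.
(c) Not entailed — the narrative places the translating before the snapping, not after.
(d) Entailed — under negation, adding a further restriction is entailed: if no such freezing event occurred, none occurred in the kitchen either.
(e) Entailed — 'Kai snapped the ruler' is causative; it entails the inchoative 'the ruler snapped'.
(f) Not entailed — Kai snapped the ruler, not the broth; the broth belongs to the freezing event.

(a), (b), (d), (e)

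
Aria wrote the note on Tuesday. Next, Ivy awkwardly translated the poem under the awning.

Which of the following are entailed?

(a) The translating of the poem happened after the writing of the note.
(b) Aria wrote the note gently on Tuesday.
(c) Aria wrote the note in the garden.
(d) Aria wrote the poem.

(a) Entailed — the narrative places the writing before the translating.
(b) Not entailed — 'gently' adds information not in the original event.
(c) Not entailed — 'in the garden' adds information not in the original event.
(d) Not entailed — Aria wrote the note, not the poem; the poem belongs to the translating event.

(a)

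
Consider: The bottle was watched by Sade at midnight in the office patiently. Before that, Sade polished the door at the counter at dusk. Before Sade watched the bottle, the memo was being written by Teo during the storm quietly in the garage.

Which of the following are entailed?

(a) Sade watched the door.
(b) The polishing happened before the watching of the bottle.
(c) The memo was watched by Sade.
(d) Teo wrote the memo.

(a) Not entailed — Sade watched the bottle, not the door; the door belongs to the polishing event.
(b) Entailed — the narrative places the polishing before the watching.
(c) Not entailed — Sade watched the bottle, not the memo; the memo belongs to the writing event.
(d) Not entailed — 'was writing' is progressive on an accomplishment; it does not entail the completed 'wrote'.

(b)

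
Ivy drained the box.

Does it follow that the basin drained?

no

Nothing is said about any basin; only the box is affected.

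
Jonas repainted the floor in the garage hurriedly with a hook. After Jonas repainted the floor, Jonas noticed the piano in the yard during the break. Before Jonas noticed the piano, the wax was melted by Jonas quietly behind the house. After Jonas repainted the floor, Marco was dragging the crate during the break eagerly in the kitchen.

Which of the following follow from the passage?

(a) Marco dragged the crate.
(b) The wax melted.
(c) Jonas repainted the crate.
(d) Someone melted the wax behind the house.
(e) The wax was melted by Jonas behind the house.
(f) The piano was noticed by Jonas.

(a), (b), (d), (e), (f)

(a) Entailed — 'drag' is an activity; 'was dragging' entails that some dragging happened, so 'dragged' holds.
(b) Entailed — 'Jonas melted the wax' is causative; it entails the inchoative 'the wax melted'.
(c) Not entailed — Jonas repainted the floor, not the crate; the crate belongs to the dragging event.
(d) Entailed — this follows by dropping conjuncts from the melting event's description.
(e) Entailed — dropping 'quietly' leaves a sub-description the original still satisfies.
(f) Entailed — dropping 'in the yard', 'during the break' leaves a sub-description the original still satisfies.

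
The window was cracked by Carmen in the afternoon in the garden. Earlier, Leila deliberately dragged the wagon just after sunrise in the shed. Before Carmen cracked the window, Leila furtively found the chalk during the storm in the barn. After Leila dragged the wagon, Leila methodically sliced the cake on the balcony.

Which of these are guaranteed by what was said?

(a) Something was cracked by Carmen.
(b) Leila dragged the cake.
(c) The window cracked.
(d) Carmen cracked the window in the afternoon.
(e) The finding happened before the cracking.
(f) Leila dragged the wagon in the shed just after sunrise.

(a) Entailed — dropping 'in the afternoon', 'in the garden' and generalizing the patient leaves a sub-description the original still satisfies.
(b) Not entailed — Leila dragged the wagon, not the cake; the cake belongs to the slicing event.
(c) Entailed — 'Carmen cracked the window' is causative; it entails the inchoative 'the window cracked'.
(d) Entailed — the original entails any weakening of itself; this just drops 'in the garden'.
(e) Entailed — the narrative places the finding before the cracking.
(f) Entailed — this follows by dropping conjuncts from the dragging event's description.

(a), (c), (d), (e), (f)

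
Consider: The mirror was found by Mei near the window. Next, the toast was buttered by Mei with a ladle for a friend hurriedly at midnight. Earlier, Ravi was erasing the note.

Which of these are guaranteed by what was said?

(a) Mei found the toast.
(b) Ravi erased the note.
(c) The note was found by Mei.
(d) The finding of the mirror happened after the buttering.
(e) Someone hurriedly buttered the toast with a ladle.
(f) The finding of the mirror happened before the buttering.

(a) Not entailed — Mei found the mirror, not the toast; the toast belongs to the buttering event.
(b) Not entailed — 'was erasing' is progressive on an accomplishment; it does not entail the completed 'erased'.
(c) Not entailed — Mei found the mirror, not the note; the note belongs to the erasing event.
(d) Not entailed — the narrative places the finding before the buttering, not after.
(e) Entailed — the original entails any weakening of itself; this just drops 'for a friend', 'at midnight' and generalizes the agent.
(f) Entailed — the narrative places the finding before the buttering.

(e), (f)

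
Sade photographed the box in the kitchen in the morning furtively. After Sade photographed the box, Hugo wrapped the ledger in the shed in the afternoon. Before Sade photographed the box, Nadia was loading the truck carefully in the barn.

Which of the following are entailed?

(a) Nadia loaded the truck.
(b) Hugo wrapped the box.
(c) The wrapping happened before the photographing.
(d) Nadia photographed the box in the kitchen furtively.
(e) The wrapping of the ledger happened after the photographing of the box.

(a) Not entailed — 'was loading' is progressive on an accomplishment; it does not entail the completed 'loaded'.
(b) Not entailed — Hugo wrapped the ledger, not the box; the box belongs to the photographing event.
(c) Not entailed — the narrative places the photographing before the wrapping, not after.
(d) Not entailed — the passage has Sade photographing the box, not Nadia.
(e) Entailed — the narrative places the photographing before the wrapping.

(e)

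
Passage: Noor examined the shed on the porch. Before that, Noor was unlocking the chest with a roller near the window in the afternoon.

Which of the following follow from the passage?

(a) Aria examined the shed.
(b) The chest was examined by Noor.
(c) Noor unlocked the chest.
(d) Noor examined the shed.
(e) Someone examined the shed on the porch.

(d), (e)

(a) Not entailed — the passage has Noor examining the shed, not Aria.
(b) Not entailed — Noor examined the shed, not the chest; the chest belongs to the unlocking event.
(c) Not entailed — 'was unlocking' is progressive on an accomplishment; it does not entail the completed 'unlocked'.
(d) Entailed — dropping 'on the porch' leaves a sub-description the original still satisfies.
(e) Entailed — every conjunct here is already in the original examining event.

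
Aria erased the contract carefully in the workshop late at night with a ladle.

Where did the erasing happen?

in the workshop

'in the workshop' marks the location of the erasing event.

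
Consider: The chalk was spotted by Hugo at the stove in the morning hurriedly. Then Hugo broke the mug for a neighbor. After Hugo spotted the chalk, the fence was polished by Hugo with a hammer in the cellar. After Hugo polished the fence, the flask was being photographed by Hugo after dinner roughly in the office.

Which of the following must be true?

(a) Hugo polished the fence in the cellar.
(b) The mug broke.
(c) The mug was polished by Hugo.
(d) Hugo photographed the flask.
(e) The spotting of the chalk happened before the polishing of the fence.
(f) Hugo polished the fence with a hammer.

(a) Entailed — the original entails any weakening of itself; this just drops 'with a hammer'.
(b) Entailed — 'Hugo broke the mug' is causative; it entails the inchoative 'the mug broke'.
(c) Not entailed — Hugo polished the fence, not the mug; the mug belongs to the breaking event.
(d) Not entailed — 'was photographing' is progressive on an accomplishment; it does not entail the completed 'photographed'.
(e) Entailed — the narrative places the spotting before the polishing.
(f) Entailed — dropping 'in the cellar' leaves a sub-description the original still satisfies.

(a), (b), (e), (f)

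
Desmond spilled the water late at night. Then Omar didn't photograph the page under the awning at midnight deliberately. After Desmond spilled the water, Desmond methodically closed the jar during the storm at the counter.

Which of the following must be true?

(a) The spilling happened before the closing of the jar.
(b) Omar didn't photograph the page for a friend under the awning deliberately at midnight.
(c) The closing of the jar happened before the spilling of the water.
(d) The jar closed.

(a) Entailed — the narrative places the spilling before the closing.
(b) Entailed — under negation, adding a further restriction is entailed: if no such photographing event occurred, none occurred for a friend either.
(c) Not entailed — the narrative places the spilling before the closing, not after.
(d) Entailed — 'Desmond closed the jar' is causative; it entails the inchoative 'the jar closed'.

(a), (b), (d)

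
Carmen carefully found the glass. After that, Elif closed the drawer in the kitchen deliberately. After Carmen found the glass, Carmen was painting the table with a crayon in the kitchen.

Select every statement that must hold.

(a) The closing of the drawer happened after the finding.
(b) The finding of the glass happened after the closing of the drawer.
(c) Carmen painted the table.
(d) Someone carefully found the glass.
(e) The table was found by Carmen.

(a), (d)

(a) Entailed — the narrative places the finding before the closing.
(b) Not entailed — the narrative places the finding before the closing, not after.
(c) Not entailed — 'was painting' is progressive on an accomplishment; it does not entail the completed 'painted'.
(d) Entailed — generalizing the agent leaves a sub-description the original still satisfies.
(e) Not entailed — Carmen found the glass, not the table; the table belongs to the painting event.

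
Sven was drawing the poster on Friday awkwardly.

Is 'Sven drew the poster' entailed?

no

'was drawing' is progressive; for an accomplishment like 'draw the poster', it doesn't entail completion.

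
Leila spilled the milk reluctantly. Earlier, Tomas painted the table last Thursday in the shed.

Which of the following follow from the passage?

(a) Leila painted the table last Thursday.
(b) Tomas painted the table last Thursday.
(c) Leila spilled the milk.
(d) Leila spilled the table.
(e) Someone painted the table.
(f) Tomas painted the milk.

(b), (c), (e)

(a) Not entailed — the passage has Tomas painting the table, not Leila.
(b) Entailed — this follows by dropping conjuncts from the painting event's description.
(c) Entailed — every conjunct here is already in the original spilling event.
(d) Not entailed — Leila spilled the milk, not the table; the table belongs to the painting event.
(e) Entailed — dropping 'last Thursday', 'in the shed' and generalizing the agent leaves a sub-description the original still satisfies.
(f) Not entailed — Tomas painted the table, not the milk; the milk belongs to the spilling event.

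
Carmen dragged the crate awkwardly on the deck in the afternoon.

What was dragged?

'the crate' marks the patient of the dragging event.

the crate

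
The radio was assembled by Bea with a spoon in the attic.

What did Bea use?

a spoon

'with a spoon' marks the instrument of the assembling event.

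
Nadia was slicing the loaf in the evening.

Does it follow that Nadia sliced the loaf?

no

'was slicing' is progressive; for an accomplishment like 'slice the loaf', it doesn't entail completion.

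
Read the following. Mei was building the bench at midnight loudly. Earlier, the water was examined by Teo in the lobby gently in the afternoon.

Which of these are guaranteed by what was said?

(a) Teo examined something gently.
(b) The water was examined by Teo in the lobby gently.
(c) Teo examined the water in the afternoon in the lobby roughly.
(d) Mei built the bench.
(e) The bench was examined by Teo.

(a) Entailed — dropping 'in the afternoon', 'in the lobby' and generalizing the patient leaves a sub-description the original still satisfies.
(b) Entailed — this follows by dropping conjuncts from the examining event's description.
(c) Not entailed — 'roughly' adds a manner not in (and inconsistent with) the original.
(d) Not entailed — 'was building' is progressive on an accomplishment; it does not entail the completed 'built'.
(e) Not entailed — Teo examined the water, not the bench; the bench belongs to the building event.

(a), (b)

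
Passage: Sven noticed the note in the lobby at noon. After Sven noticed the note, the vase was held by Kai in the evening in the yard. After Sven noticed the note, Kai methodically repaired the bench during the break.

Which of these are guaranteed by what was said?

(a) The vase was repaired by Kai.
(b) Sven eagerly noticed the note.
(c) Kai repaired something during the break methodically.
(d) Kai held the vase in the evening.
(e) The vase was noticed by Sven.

(a) Not entailed — Kai repaired the bench, not the vase; the vase belongs to the holding event.
(b) Not entailed — 'eagerly' adds information not in the original event.
(c) Entailed — generalizing the patient leaves a sub-description the original still satisfies.
(d) Entailed — dropping 'in the yard' leaves a sub-description the original still satisfies.
(e) Not entailed — Sven noticed the note, not the vase; the vase belongs to the holding event.

(c), (d)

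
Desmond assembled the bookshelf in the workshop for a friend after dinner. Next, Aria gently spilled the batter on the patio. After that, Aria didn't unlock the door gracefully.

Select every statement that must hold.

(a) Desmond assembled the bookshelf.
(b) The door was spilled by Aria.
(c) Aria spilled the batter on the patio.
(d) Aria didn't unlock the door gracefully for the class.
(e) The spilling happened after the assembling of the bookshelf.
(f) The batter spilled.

(a) Entailed — every conjunct here is already in the original assembling event.
(b) Not entailed — Aria spilled the batter, not the door; the door belongs to the unlocking event.
(c) Entailed — dropping 'gently' leaves a sub-description the original still satisfies.
(d) Entailed — under negation, adding a further restriction is entailed: if no such unlocking event occurred, none occurred for the class either.
(e) Entailed — the narrative places the assembling before the spilling.
(f) Entailed — 'Aria spilled the batter' is causative; it entails the inchoative 'the batter spilled'.

(a), (c), (d), (e), (f)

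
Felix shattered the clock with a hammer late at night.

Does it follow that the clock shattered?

yes

'Felix shattered the clock' is the causative; it entails the inchoative 'the clock shattered'.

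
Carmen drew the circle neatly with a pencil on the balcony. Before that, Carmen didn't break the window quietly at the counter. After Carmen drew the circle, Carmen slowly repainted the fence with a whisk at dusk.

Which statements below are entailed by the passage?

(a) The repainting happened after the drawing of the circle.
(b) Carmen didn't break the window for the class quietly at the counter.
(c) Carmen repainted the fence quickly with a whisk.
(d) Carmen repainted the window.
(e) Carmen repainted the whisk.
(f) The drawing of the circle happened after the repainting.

(a) Entailed — the narrative places the drawing before the repainting.
(b) Entailed — under negation, adding a further restriction is entailed: if no such breaking event occurred, none occurred for the class either.
(c) Not entailed — 'quickly' adds a manner not in (and inconsistent with) the original.
(d) Not entailed — Carmen repainted the fence, not the window; the window belongs to the breaking event.
(e) Not entailed — the whisk is the instrument, not what was repainted.
(f) Not entailed — the narrative places the drawing before the repainting, not after.

(a), (b)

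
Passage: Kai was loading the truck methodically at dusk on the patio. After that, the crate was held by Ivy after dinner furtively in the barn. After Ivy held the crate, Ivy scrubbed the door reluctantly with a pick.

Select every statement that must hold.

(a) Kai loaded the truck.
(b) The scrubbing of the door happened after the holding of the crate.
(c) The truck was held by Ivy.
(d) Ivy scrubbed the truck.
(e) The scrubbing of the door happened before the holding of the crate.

(b)

(a) Not entailed — 'was loading' is progressive on an accomplishment; it does not entail the completed 'loaded'.
(b) Entailed — the narrative places the holding before the scrubbing.
(c) Not entailed — Ivy held the crate, not the truck; the truck belongs to the loading event.
(d) Not entailed — Ivy scrubbed the door, not the truck; the truck belongs to the loading event.
(e) Not entailed — the narrative places the holding before the scrubbing, not after.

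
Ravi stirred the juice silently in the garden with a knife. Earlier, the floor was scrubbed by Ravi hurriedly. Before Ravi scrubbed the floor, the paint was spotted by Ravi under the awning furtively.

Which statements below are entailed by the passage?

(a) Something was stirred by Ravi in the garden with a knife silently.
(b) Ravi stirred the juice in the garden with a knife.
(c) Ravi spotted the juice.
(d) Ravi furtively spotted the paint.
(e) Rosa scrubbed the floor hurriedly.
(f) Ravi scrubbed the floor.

(a) Entailed — every conjunct here is already in the original stirring event.
(b) Entailed — dropping 'silently' leaves a sub-description the original still satisfies.
(c) Not entailed — Ravi spotted the paint, not the juice; the juice belongs to the stirring event.
(d) Entailed — every conjunct here is already in the original spotting event.
(e) Not entailed — the passage has Ravi scrubbing the floor, not Rosa.
(f) Entailed — dropping 'hurriedly' leaves a sub-description the original still satisfies.

(a), (b), (d), (f)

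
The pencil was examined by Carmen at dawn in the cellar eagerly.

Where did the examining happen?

in the cellar

'in the cellar' marks the location of the examining event.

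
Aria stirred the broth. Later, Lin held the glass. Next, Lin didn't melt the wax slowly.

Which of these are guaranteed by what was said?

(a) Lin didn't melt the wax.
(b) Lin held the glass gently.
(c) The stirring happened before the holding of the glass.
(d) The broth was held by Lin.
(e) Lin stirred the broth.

(a) Not entailed — dropping 'slowly' under negation is not valid — the original leaves open that Lin melted the wax some other way.
(b) Not entailed — 'gently' adds information not in the original event.
(c) Entailed — the narrative places the stirring before the holding.
(d) Not entailed — Lin held the glass, not the broth; the broth belongs to the stirring event.
(e) Not entailed — the passage has Aria stirring the broth, not Lin.

(c)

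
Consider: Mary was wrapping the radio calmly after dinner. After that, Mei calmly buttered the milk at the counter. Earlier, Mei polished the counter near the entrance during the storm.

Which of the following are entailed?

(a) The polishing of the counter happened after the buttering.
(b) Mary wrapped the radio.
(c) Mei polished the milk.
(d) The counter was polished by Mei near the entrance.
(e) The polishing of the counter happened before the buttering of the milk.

(d), (e)

(a) Not entailed — the narrative places the polishing before the buttering, not after.
(b) Not entailed — 'was wrapping' is progressive on an accomplishment; it does not entail the completed 'wrapped'.
(c) Not entailed — Mei polished the counter, not the milk; the milk belongs to the buttering event.
(d) Entailed — this follows by dropping conjuncts from the polishing event's description.
(e) Entailed — the narrative places the polishing before the buttering.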